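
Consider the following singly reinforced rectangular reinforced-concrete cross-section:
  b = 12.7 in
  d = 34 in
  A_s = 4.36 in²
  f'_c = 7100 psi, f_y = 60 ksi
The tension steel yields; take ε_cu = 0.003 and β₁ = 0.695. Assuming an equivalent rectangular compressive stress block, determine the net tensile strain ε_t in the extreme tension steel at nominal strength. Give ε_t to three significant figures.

a = A_s f_y/(0.85 f'_c b) = 3.413 in.
β₁ = 0.695, so c = a/β₁ = 3.413/0.695 = 4.911 in.
From the linear strain diagram with ε_cu = 0.003: ε_t = 0.003 (d − c)/c = 0.003 × (34 − 4.911)/4.911 = 0.0178.
Since ε_t ≥ 0.005, the section is tension-controlled.

ε_t ≈ 0.0178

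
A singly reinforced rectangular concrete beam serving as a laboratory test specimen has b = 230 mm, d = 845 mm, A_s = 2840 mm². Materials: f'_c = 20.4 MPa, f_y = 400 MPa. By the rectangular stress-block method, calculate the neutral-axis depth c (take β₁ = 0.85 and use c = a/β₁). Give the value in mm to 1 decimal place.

T = A_s f_y = 2840 × 400 = 1136000 N = 1136 kN.
Setting C = 0.85 f'_c a b equal to T: a = 1136000/(0.85 × 20.4 × 230) = 284.840 mm.
With β₁ = 0.85, c = a/β₁ = 284.840/0.85 = 335.1 mm.

c ≈ 335.1 mm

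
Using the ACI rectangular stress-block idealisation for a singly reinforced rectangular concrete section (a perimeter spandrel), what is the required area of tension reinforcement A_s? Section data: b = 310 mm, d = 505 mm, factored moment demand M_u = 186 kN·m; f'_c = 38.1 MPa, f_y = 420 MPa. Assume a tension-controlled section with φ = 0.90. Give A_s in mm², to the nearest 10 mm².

M_n = M_u/φ = 186/0.90 = 206.667 kN·m.
With M_n = 0.85 f'_c a b (d − a/2), solve the quadratic for a:
a = d − √(d² − 2M_n/(0.85 f'_c b)) = 505 − √(505² − 2 × 206.667×10⁶/(0.85 × 38.1 × 310)) = 42.56 mm.
A_s = 0.85 f'_c a b / f_y = 0.85 × 38.1 × 42.56 × 310 / 420 = 1017.3 mm².

A_s ≈ 1020 mm²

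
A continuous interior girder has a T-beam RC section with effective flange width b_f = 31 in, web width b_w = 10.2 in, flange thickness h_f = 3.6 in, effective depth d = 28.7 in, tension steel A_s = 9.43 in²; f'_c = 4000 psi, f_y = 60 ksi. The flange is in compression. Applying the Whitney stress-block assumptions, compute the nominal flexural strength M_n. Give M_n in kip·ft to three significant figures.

M_n ≈ 1200 kip·ft

Tension: T = A_s f_y = 9.43 × 60 = 565.8 kips.
Try a within the flange: a = T/(0.85 f'_c b_f) = 565.8/(0.85 × 4 × 31) = 5.368 in.
a = 5.368 > h_f = 3.6 in: the block extends into the web. Split into flange-overhang and web parts.
C_f = 0.85 f'_c (b_f − b_w) h_f = 0.85 × 4 × (31 − 10.2) × 3.6 = 254.6 kips.
Remaining web compression depth: a_w = (T − C_f)/(0.85 f'_c b_w) = (565.8 − 254.6)/(0.85 × 4 × 10.2) = 8.973 in.
M_n = C_f(d − h_f/2) + (T − C_f)(d − a_w/2) = 254.6 × (28.7 − 1.8) + 311.2 × (28.7 − 4.4865) = 6848.7 + 7535.2 = 14383.9 kip·in.
M_n = 14383.9/12 = 1198.66 kip·ft.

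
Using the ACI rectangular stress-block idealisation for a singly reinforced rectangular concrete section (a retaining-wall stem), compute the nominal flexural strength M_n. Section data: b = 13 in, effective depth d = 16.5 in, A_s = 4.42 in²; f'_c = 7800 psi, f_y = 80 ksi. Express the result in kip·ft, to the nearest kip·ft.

T = A_s f_y = 4.42 × 80 = 353.6 kips.
a = T/(0.85 f'_c b) = 353.6/(0.85 × 7.8 × 13) = 4.103 in.
M_n = T(d − a/2) = 353.6 × (16.5 − 2.0515) = 5109.0 kip·in = 5109.0/12 = 425.75 kip·ft.

M_n ≈ 426 kip·ft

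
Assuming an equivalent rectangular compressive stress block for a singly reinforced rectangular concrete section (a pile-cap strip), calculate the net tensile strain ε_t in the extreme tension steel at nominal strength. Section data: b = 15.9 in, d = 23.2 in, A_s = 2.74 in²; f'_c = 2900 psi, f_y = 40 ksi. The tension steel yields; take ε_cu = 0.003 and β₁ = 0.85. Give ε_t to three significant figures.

a = A_s f_y/(0.85 f'_c b) = 2.796 in.
β₁ = 0.85, so c = a/β₁ = 2.796/0.85 = 3.289 in.
From the linear strain diagram with ε_cu = 0.003: ε_t = 0.003 (d − c)/c = 0.003 × (23.2 − 3.289)/3.289 = 0.0182.
Since ε_t ≥ 0.005, the section is tension-controlled.

ε_t ≈ 0.0182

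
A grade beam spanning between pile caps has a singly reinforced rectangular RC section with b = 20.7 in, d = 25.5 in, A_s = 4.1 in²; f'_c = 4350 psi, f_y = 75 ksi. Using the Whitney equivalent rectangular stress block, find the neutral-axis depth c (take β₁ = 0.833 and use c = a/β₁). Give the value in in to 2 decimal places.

T = A_s f_y = 4.1 × 75 = 307.5 kips.
a = T/(0.85 f'_c b) = 307.5/(0.85 × 4.35 × 20.7) = 4.0176 in.
With β₁ = 0.833, c = a/β₁ = 4.0176/0.833 = 4.82 in.

c ≈ 4.82 in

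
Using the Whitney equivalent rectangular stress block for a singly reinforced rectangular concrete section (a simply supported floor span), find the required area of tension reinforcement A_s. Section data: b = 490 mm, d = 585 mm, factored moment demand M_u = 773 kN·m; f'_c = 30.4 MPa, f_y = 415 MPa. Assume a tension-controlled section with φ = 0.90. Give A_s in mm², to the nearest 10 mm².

A_s ≈ 3980 mm²

M_n = M_u/φ = 773/0.90 = 858.889 kN·m.
With M_n = 0.85 f'_c a b (d − a/2), solve the quadratic for a:
a = d − √(d² − 2M_n/(0.85 f'_c b)) = 585 − √(585² − 2 × 858.889×10⁶/(0.85 × 30.4 × 490)) = 130.51 mm.
A_s = 0.85 f'_c a b / f_y = 0.85 × 30.4 × 130.51 × 490 / 415 = 3981.8 mm².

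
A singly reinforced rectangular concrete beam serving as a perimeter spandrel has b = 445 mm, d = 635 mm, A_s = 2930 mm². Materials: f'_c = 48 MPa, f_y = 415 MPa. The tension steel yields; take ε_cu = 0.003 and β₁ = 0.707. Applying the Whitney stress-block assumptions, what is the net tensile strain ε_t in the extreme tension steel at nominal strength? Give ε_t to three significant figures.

a = A_s f_y/(0.85 f'_c b) = 66.97 mm.
β₁ = 0.707, so c = a/β₁ = 66.97/0.707 = 94.72 mm.
From the linear strain diagram with ε_cu = 0.003: ε_t = 0.003 (d − c)/c = 0.003 × (635 − 94.72)/94.72 = 0.0171.
Since ε_t ≥ 0.005, the section is tension-controlled.

ε_t ≈ 0.0171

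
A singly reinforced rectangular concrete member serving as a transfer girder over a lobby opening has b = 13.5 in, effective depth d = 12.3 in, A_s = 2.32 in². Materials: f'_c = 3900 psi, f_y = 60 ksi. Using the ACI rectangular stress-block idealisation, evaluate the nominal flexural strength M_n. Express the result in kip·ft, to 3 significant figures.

M_n ≈ 125 kip·ft

T = A_s f_y = 2.32 × 60 = 139.2 kips.
a = T/(0.85 f'_c b) = 139.2/(0.85 × 3.9 × 13.5) = 3.110 in.
M_n = T(d − a/2) = 139.2 × (12.3 − 1.555) = 1495.7 kip·in = 1495.7/12 = 124.64 kip·ft.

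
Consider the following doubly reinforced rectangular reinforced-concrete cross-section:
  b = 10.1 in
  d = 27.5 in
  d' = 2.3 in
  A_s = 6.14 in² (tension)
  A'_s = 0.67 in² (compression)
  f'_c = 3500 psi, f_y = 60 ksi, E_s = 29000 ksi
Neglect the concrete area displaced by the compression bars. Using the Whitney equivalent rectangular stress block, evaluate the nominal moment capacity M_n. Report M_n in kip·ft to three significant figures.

M_n ≈ 687 kip·ft

Assume both steels yield.
a = (A_s − A'_s) f_y/(0.85 f'_c b) = (6.14 − 0.67) × 60/(0.85 × 3.5 × 10.1) = 10.923 in.
c = a/β₁ = 10.923/0.85 = 12.851 in; ε'_s = 0.003(c − d')/c = 0.0025 ≥ ε_y = 0.0021, so the compression steel yields.
M_n = (A_s − A'_s) f_y (d − a/2) + A'_s f_y (d − d') = 328.2 × (27.5 − 5.4615) + 40.2 × (27.5 − 2.3) = 7233.0 + 1013.0 = 8246.0 kip·in = 8246.0/12 = 687.17 kip·ft.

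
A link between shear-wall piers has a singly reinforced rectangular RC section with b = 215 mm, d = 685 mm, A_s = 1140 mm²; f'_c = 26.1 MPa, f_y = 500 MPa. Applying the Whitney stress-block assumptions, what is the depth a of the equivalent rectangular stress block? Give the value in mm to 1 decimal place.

a ≈ 119.5 mm

T = A_s f_y = 1140 × 500 = 570000 N = 570 kN.
Setting C = 0.85 f'_c a b equal to T: a = 570000/(0.85 × 26.1 × 215) = 119.5 mm.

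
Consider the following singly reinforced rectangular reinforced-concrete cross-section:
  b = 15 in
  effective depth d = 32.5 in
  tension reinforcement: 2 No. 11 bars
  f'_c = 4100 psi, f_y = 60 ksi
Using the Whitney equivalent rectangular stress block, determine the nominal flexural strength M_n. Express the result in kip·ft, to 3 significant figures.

M_n ≈ 479 kip·ft

A_s = 2 × 1.56 = 3.12 in².
T = A_s f_y = 3.12 × 60 = 187.2 kips.
a = T/(0.85 f'_c b) = 187.2/(0.85 × 4.1 × 15) = 3.581 in.
M_n = T(d − a/2) = 187.2 × (32.5 − 1.7905) = 5748.8 kip·in = 5748.8/12 = 479.07 kip·ft.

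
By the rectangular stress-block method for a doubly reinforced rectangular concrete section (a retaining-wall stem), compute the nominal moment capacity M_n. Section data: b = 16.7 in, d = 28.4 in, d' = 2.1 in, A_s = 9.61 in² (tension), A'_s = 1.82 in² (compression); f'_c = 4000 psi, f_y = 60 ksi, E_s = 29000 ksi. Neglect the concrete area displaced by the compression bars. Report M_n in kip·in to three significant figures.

Assume both steels yield.
a = (A_s − A'_s) f_y/(0.85 f'_c b) = (9.61 − 1.82) × 60/(0.85 × 4 × 16.7) = 8.232 in.
c = a/β₁ = 8.232/0.85 = 9.685 in; ε'_s = 0.003(c − d')/c = 0.0023 ≥ ε_y = 0.0021, so the compression steel yields.
M_n = (A_s − A'_s) f_y (d − a/2) + A'_s f_y (d − d') = 467.4 × (28.4 − 4.116) + 109.2 × (28.4 − 2.1) = 11350.3 + 2872.0 = 14222.3 kip·in.

M_n ≈ 14200 kip·in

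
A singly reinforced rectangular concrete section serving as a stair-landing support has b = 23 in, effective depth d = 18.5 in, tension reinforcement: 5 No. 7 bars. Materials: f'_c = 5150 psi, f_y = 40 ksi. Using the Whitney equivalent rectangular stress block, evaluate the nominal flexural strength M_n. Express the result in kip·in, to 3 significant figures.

A_s = 5 × 0.6 = 3 in².
T = A_s f_y = 3 × 40 = 120 kips.
a = T/(0.85 f'_c b) = 120/(0.85 × 5.15 × 23) = 1.192 in.
M_n = T(d − a/2) = 120 × (18.5 − 0.596) = 2148.5 kip·in.

M_n ≈ 2150 kip·in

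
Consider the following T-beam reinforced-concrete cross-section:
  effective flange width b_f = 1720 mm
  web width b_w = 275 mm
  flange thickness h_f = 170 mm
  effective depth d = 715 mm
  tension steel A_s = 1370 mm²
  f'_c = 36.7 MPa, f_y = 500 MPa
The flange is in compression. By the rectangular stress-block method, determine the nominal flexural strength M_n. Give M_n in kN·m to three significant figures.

Tension: T = A_s f_y = 1370 × 500 = 685000 N.
Try a within the flange: a = T/(0.85 f'_c b_f) = 685000/(0.85 × 36.7 × 1720) = 12.77 mm.
Since a = 12.77 ≤ h_f = 170 mm, the stress block lies entirely in the flange; analyse as a rectangular beam of width b_f.
M_n = T(d − a/2) = 685000 × (715 − 6.385) = 485.40 × 10⁶ N·mm.
M_n = 485.40 kN·m.

M_n ≈ 485 kN·m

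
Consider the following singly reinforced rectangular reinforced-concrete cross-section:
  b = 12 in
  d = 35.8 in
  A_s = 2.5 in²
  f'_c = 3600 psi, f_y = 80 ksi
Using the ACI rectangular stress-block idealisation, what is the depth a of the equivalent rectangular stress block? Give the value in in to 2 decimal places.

a ≈ 5.45 in

T = A_s f_y = 2.5 × 80 = 200 kips.
a = T/(0.85 f'_c b) = 200/(0.85 × 3.6 × 12) = 5.45 in.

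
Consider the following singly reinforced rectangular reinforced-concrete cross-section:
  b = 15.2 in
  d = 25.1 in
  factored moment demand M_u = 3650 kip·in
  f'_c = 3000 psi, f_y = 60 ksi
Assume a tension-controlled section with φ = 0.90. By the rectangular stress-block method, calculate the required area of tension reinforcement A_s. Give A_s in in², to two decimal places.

M_n = M_u/φ = 3650/0.90 = 4055.56 kip·in.
From M_n = 0.85 f'_c a b (d − a/2):
a = d − √(d² − 2M_n/(0.85 f'_c b)) = 25.1 − √(25.1² − 2 × 4055.56/(0.85 × 3 × 15.2)) = 4.588 in.
A_s = 0.85 f'_c a b / f_y = 0.85 × 3 × 4.588 × 15.2 / 60 = 2.964 in².

A_s ≈ 2.96 in²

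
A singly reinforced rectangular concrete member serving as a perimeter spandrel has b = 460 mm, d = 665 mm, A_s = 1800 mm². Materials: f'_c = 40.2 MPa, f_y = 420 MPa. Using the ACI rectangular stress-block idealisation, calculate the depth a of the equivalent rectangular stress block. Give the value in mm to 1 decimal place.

a ≈ 48.1 mm

T = A_s f_y = 1800 × 420 = 756000 N = 756 kN.
Setting C = 0.85 f'_c a b equal to T: a = 756000/(0.85 × 40.2 × 460) = 48.1 mm.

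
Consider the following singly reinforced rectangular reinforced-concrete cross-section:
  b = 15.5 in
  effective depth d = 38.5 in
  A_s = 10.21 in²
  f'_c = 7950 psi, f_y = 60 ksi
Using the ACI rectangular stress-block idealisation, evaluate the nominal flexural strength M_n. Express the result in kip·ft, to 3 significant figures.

T = A_s f_y = 10.21 × 60 = 612.6 kips.
a = T/(0.85 f'_c b) = 612.6/(0.85 × 7.95 × 15.5) = 5.849 in.
M_n = T(d − a/2) = 612.6 × (38.5 − 2.9245) = 21793.6 kip·in = 21793.6/12 = 1816.13 kip·ft.

M_n ≈ 1820 kip·ft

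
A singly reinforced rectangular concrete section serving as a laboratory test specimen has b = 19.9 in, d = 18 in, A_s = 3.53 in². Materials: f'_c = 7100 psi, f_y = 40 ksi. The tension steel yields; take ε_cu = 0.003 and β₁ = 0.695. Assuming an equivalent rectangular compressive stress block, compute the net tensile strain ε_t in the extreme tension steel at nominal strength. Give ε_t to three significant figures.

ε_t ≈ 0.0289

a = A_s f_y/(0.85 f'_c b) = 1.176 in.
β₁ = 0.695, so c = a/β₁ = 1.176/0.695 = 1.692 in.
From the linear strain diagram with ε_cu = 0.003: ε_t = 0.003 (d − c)/c = 0.003 × (18 − 1.692)/1.692 = 0.0289.
Since ε_t ≥ 0.005, the section is tension-controlled.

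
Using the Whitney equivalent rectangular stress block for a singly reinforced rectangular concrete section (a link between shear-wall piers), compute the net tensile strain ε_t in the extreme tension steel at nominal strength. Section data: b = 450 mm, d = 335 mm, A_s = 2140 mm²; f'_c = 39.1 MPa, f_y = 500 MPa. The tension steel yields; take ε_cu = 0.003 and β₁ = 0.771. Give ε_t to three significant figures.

ε_t ≈ 0.00783

a = A_s f_y/(0.85 f'_c b) = 71.54 mm.
β₁ = 0.771, so c = a/β₁ = 71.54/0.771 = 92.79 mm.
From the linear strain diagram with ε_cu = 0.003: ε_t = 0.003 (d − c)/c = 0.003 × (335 − 92.79)/92.79 = 0.00783.
Since ε_t ≥ 0.005, the section is tension-controlled.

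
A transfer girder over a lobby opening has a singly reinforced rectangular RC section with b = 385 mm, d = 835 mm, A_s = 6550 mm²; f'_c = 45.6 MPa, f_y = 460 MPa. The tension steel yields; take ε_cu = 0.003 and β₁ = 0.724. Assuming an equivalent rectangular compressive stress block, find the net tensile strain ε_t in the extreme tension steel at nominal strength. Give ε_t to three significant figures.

a = A_s f_y/(0.85 f'_c b) = 201.91 mm.
β₁ = 0.724, so c = a/β₁ = 201.91/0.724 = 278.88 mm.
From the linear strain diagram with ε_cu = 0.003: ε_t = 0.003 (d − c)/c = 0.003 × (835 − 278.88)/278.88 = 0.00598.
Since ε_t ≥ 0.005, the section is tension-controlled.

ε_t ≈ 0.00598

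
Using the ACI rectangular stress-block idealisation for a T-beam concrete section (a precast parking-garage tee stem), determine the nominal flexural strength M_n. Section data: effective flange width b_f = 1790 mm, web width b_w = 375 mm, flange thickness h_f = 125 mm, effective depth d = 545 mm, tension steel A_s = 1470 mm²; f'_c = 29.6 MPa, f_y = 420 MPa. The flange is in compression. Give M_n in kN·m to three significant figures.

M_n ≈ 332 kN·m

Tension: T = A_s f_y = 1470 × 420 = 617400 N.
Try a within the flange: a = T/(0.85 f'_c b_f) = 617400/(0.85 × 29.6 × 1790) = 13.71 mm.
Since a = 13.71 ≤ h_f = 125 mm, the stress block lies entirely in the flange; analyse as a rectangular beam of width b_f.
M_n = T(d − a/2) = 617400 × (545 − 6.855) = 332.25 × 10⁶ N·mm.
M_n = 332.25 kN·m.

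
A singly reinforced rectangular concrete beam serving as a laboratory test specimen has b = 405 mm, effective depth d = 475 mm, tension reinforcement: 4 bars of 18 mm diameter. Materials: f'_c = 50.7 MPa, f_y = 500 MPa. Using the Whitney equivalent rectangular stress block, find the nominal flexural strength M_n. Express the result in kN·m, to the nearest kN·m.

A_s = 4 × 254 = 1016 mm².
T = A_s f_y = 1016 × 500 = 508000 N = 508 kN.
From C = T: a = T/(0.85 f'_c b) = 508000/(0.85 × 50.7 × 405) = 29.11 mm.
M_n = T(d − a/2) = 508 kN × (475 − 14.555) mm = 233.91 kN·m.

M_n ≈ 234 kN·m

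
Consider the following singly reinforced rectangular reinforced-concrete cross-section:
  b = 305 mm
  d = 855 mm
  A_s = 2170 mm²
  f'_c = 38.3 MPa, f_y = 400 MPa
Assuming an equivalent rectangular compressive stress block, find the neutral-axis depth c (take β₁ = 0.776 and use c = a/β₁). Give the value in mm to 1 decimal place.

c ≈ 112.7 mm

T = A_s f_y = 2170 × 400 = 868000 N = 868 kN.
Setting C = 0.85 f'_c a b equal to T: a = 868000/(0.85 × 38.3 × 305) = 87.418 mm.
With β₁ = 0.776, c = a/β₁ = 87.418/0.776 = 112.7 mm.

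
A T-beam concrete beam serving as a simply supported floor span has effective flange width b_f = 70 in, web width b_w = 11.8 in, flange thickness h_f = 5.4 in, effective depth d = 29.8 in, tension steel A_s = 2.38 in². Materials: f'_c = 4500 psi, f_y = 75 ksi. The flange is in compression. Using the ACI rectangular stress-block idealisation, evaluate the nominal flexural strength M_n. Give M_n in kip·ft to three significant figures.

Tension: T = A_s f_y = 2.38 × 75 = 178.5 kips.
Try a within the flange: a = T/(0.85 f'_c b_f) = 178.5/(0.85 × 4.5 × 70) = 0.667 in.
Since a = 0.667 ≤ h_f = 5.4 in, the stress block lies entirely in the flange; analyse as a rectangular beam of width b_f.
M_n = T(d − a/2) = 178.5 × (29.8 − 0.3335) = 5259.8 kip·in.
M_n = 5259.8/12 = 438.32 kip·ft.

M_n ≈ 438 kip·ft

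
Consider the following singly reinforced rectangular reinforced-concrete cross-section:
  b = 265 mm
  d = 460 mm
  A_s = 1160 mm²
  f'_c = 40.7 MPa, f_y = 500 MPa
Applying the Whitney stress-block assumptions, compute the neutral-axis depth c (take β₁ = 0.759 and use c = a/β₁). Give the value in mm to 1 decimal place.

T = A_s f_y = 1160 × 500 = 580000 N = 580 kN.
Setting C = 0.85 f'_c a b equal to T: a = 580000/(0.85 × 40.7 × 265) = 63.266 mm.
With β₁ = 0.759, c = a/β₁ = 63.266/0.759 = 83.4 mm.

c ≈ 83.4 mm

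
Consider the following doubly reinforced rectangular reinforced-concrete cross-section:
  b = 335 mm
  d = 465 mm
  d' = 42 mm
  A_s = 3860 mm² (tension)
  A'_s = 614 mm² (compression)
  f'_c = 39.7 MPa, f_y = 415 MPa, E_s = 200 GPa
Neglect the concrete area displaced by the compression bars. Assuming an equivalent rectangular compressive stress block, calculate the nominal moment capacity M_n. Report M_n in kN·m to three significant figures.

Assume both tension and compression steel yield.
Net tension couple steel: A_s − A'_s = 3246 mm².
a = (A_s − A'_s) f_y / (0.85 f'_c b) = 1347090/(0.85 × 39.7 × 335) = 119.16 mm.
c = a/β₁ = 119.16/0.766 = 155.56 mm; ε'_s = 0.003(c − d')/c = 0.0022 ≥ f_y/E_s = 0.0021, so compression steel does yield.
M_n = (A_s − A'_s) f_y (d − a/2) + A'_s f_y (d − d') = [1347090 × (465 − 59.58) + 254810 × (465 − 42)] × 10⁻⁶ = 546.14 + 107.78 = 653.92 kN·m.

M_n ≈ 654 kN·m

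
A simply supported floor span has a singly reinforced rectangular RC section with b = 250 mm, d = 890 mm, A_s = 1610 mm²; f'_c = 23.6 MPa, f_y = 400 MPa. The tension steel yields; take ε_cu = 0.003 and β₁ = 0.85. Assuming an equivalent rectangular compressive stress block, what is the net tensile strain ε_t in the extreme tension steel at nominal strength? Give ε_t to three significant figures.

ε_t ≈ 0.0147

a = A_s f_y/(0.85 f'_c b) = 128.41 mm.
β₁ = 0.85, so c = a/β₁ = 128.41/0.85 = 151.07 mm.
From the linear strain diagram with ε_cu = 0.003: ε_t = 0.003 (d − c)/c = 0.003 × (890 − 151.07)/151.07 = 0.0147.
Since ε_t ≥ 0.005, the section is tension-controlled.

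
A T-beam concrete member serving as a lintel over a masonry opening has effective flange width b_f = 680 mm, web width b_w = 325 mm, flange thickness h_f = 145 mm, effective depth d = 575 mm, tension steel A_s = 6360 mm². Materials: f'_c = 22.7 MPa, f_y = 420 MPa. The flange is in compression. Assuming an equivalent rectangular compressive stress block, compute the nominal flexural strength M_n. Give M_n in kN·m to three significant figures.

M_n ≈ 1240 kN·m

Tension: T = A_s f_y = 6360 × 420 = 2671200 N.
Try a within the flange: a = T/(0.85 f'_c b_f) = 2671200/(0.85 × 22.7 × 680) = 203.59 mm.
a = 203.59 > h_f = 145 mm: the block extends into the web. Split into flange-overhang and web parts.
C_f = 0.85 f'_c (b_f − b_w) h_f = 0.85 × 22.7 × (680 − 325) × 145 = 993210 N.
Remaining web compression depth: a_w = (T − C_f)/(0.85 f'_c b_w) = (2671200 − 993210)/(0.85 × 22.7 × 325) = 267.58 mm.
M_n = C_f(d − h_f/2) + (T − C_f)(d − a_w/2) = 993210 × (575 − 72.5) + 1677990 × (575 − 133.79) = 499.09 + 740.35 = 1239.44 × 10⁶ N·mm.
M_n = 1239.44 kN·m.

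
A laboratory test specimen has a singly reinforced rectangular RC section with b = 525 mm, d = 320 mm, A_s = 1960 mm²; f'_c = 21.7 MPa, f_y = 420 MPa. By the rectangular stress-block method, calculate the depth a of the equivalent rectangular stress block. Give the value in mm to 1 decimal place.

a ≈ 85.0 mm

T = A_s f_y = 1960 × 420 = 823200 N = 823.2 kN.
Setting C = 0.85 f'_c a b equal to T: a = 823200/(0.85 × 21.7 × 525) = 85.0 mm.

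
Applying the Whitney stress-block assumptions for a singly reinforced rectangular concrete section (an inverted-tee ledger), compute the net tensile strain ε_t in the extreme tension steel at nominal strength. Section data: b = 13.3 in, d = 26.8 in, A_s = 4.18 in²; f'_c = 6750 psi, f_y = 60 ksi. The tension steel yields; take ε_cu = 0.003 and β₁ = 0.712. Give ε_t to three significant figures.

a = A_s f_y/(0.85 f'_c b) = 3.287 in.
β₁ = 0.712, so c = a/β₁ = 3.287/0.712 = 4.617 in.
From the linear strain diagram with ε_cu = 0.003: ε_t = 0.003 (d − c)/c = 0.003 × (26.8 − 4.617)/4.617 = 0.0144.
Since ε_t ≥ 0.005, the section is tension-controlled.

ε_t ≈ 0.0144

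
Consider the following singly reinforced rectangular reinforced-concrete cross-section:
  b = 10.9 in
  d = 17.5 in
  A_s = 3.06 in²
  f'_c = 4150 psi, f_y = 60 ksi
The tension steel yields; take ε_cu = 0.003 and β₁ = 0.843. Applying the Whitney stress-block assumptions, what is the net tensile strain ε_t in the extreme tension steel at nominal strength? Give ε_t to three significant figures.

ε_t ≈ 0.00627

a = A_s f_y/(0.85 f'_c b) = 4.775 in.
β₁ = 0.843, so c = a/β₁ = 4.775/0.843 = 5.664 in.
From the linear strain diagram with ε_cu = 0.003: ε_t = 0.003 (d − c)/c = 0.003 × (17.5 − 5.664)/5.664 = 0.00627.
Since ε_t ≥ 0.005, the section is tension-controlled.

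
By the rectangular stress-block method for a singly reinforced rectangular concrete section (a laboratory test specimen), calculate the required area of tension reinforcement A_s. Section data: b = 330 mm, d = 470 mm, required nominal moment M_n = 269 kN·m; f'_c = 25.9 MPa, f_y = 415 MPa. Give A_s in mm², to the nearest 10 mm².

A_s ≈ 1520 mm²

With M_n = 0.85 f'_c a b (d − a/2), solve the quadratic for a:
a = d − √(d² − 2M_n/(0.85 f'_c b)) = 470 − √(470² − 2 × 269×10⁶/(0.85 × 25.9 × 330)) = 86.80 mm.
A_s = 0.85 f'_c a b / f_y = 0.85 × 25.9 × 86.80 × 330 / 415 = 1519.5 mm².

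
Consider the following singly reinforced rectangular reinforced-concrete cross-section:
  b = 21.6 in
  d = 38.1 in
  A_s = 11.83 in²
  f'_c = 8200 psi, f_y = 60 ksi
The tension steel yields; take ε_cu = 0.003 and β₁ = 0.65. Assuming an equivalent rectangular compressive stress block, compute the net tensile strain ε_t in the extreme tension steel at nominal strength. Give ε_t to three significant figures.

ε_t ≈ 0.0128

a = A_s f_y/(0.85 f'_c b) = 4.715 in.
β₁ = 0.65, so c = a/β₁ = 4.715/0.65 = 7.254 in.
From the linear strain diagram with ε_cu = 0.003: ε_t = 0.003 (d − c)/c = 0.003 × (38.1 − 7.254)/7.254 = 0.0128.
Since ε_t ≥ 0.005, the section is tension-controlled.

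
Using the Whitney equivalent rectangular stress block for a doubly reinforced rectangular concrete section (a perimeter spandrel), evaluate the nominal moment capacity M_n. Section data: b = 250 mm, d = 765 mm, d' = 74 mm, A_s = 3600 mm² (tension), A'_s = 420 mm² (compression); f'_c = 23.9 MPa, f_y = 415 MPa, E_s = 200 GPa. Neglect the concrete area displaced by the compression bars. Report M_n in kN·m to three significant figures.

M_n ≈ 959 kN·m

Assume both tension and compression steel yield.
Net tension couple steel: A_s − A'_s = 3180 mm².
a = (A_s − A'_s) f_y / (0.85 f'_c b) = 1319700/(0.85 × 23.9 × 250) = 259.85 mm.
c = a/β₁ = 259.85/0.85 = 305.71 mm; ε'_s = 0.003(c − d')/c = 0.0023 ≥ f_y/E_s = 0.0021, so compression steel does yield.
M_n = (A_s − A'_s) f_y (d − a/2) + A'_s f_y (d − d') = [1319700 × (765 − 129.925) + 174300 × (765 − 74)] × 10⁻⁶ = 838.11 + 120.44 = 958.55 kN·m.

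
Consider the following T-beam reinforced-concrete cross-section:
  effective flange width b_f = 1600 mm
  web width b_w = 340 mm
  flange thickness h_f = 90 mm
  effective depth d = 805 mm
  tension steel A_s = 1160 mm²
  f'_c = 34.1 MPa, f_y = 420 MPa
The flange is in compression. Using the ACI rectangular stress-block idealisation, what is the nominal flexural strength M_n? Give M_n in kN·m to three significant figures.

Tension: T = A_s f_y = 1160 × 420 = 487200 N.
Try a within the flange: a = T/(0.85 f'_c b_f) = 487200/(0.85 × 34.1 × 1600) = 10.51 mm.
Since a = 10.51 ≤ h_f = 90 mm, the stress block lies entirely in the flange; analyse as a rectangular beam of width b_f.
M_n = T(d − a/2) = 487200 × (805 − 5.255) = 389.64 × 10⁶ N·mm.
M_n = 389.64 kN·m.

M_n ≈ 390 kN·m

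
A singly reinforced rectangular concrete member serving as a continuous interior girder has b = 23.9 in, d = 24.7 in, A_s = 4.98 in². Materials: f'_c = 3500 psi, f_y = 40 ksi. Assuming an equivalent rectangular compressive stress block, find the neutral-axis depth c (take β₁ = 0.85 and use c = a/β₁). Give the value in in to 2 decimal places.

T = A_s f_y = 4.98 × 40 = 199.2 kips.
a = T/(0.85 f'_c b) = 199.2/(0.85 × 3.5 × 23.9) = 2.8016 in.
With β₁ = 0.85, c = a/β₁ = 2.8016/0.85 = 3.30 in.

c ≈ 3.30 in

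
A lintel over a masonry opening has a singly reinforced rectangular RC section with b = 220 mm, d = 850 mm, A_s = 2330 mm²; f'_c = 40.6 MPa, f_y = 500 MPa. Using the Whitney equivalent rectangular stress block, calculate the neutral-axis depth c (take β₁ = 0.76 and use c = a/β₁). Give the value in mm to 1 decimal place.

T = A_s f_y = 2330 × 500 = 1165000 N = 1165 kN.
Setting C = 0.85 f'_c a b equal to T: a = 1165000/(0.85 × 40.6 × 220) = 153.447 mm.
With β₁ = 0.76, c = a/β₁ = 153.447/0.76 = 201.9 mm.

c ≈ 201.9 mm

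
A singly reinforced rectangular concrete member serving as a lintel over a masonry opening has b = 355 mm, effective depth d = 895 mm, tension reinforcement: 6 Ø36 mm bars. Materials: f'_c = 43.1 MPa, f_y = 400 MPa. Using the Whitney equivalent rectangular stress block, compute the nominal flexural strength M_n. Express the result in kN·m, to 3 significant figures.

M_n ≈ 1960 kN·m

A_s = 6 × 1018 = 6108 mm².
T = A_s f_y = 6108 × 400 = 2443200 N = 2443.2 kN.
From C = T: a = T/(0.85 f'_c b) = 2443200/(0.85 × 43.1 × 355) = 187.86 mm.
M_n = T(d − a/2) = 2443.2 kN × (895 − 93.93) mm = 1957.17 kN·m.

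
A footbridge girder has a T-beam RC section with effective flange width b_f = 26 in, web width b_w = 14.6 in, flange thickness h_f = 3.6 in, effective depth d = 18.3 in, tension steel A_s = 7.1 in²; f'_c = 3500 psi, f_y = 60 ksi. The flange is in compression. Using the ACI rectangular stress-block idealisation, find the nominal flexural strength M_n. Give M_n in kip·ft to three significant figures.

M_n ≈ 543 kip·ft

Tension: T = A_s f_y = 7.1 × 60 = 426 kips.
Try a within the flange: a = T/(0.85 f'_c b_f) = 426/(0.85 × 3.5 × 26) = 5.507 in.
a = 5.507 > h_f = 3.6 in: the block extends into the web. Split into flange-overhang and web parts.
C_f = 0.85 f'_c (b_f − b_w) h_f = 0.85 × 3.5 × (26 − 14.6) × 3.6 = 122.1 kips.
Remaining web compression depth: a_w = (T − C_f)/(0.85 f'_c b_w) = (426 − 122.1)/(0.85 × 3.5 × 14.6) = 6.997 in.
M_n = C_f(d − h_f/2) + (T − C_f)(d − a_w/2) = 122.1 × (18.3 − 1.8) + 303.9 × (18.3 − 3.4985) = 2014.7 + 4498.2 = 6512.9 kip·in.
M_n = 6512.9/12 = 542.74 kip·ft.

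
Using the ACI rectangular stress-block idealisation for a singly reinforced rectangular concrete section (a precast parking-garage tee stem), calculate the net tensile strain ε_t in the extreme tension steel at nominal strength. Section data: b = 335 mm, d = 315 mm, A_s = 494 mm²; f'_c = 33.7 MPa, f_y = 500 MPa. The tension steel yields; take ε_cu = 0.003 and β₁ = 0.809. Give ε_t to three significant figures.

a = A_s f_y/(0.85 f'_c b) = 25.74 mm.
β₁ = 0.809, so c = a/β₁ = 25.74/0.809 = 31.82 mm.
From the linear strain diagram with ε_cu = 0.003: ε_t = 0.003 (d − c)/c = 0.003 × (315 − 31.82)/31.82 = 0.0267.
Since ε_t ≥ 0.005, the section is tension-controlled.

ε_t ≈ 0.0267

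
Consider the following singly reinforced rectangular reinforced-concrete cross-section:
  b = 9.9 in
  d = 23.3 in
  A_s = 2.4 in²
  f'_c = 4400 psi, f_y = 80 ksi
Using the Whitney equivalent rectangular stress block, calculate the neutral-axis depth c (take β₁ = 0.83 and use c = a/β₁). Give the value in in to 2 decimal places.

c ≈ 6.25 in

T = A_s f_y = 2.4 × 80 = 192 kips.
a = T/(0.85 f'_c b) = 192/(0.85 × 4.4 × 9.9) = 5.1855 in.
With β₁ = 0.83, c = a/β₁ = 5.1855/0.83 = 6.25 in.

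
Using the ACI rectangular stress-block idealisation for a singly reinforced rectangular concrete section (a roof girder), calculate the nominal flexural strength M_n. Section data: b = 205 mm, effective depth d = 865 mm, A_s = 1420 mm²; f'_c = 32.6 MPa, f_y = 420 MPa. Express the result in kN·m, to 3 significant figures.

M_n ≈ 485 kN·m

T = A_s f_y = 1420 × 420 = 596400 N = 596.4 kN.
From C = T: a = T/(0.85 f'_c b) = 596400/(0.85 × 32.6 × 205) = 104.99 mm.
M_n = T(d − a/2) = 596.4 kN × (865 − 52.495) mm = 484.58 kN·m.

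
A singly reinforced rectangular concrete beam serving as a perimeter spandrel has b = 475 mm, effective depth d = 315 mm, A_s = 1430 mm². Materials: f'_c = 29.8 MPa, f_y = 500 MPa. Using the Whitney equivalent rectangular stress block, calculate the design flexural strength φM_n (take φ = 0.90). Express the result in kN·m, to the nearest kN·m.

T = A_s f_y = 1430 × 500 = 715000 N = 715 kN.
From C = T: a = T/(0.85 f'_c b) = 715000/(0.85 × 29.8 × 475) = 59.43 mm.
M_n = T(d − a/2) = 715 kN × (315 − 29.715) mm = 203.98 kN·m.
φM_n = 0.90 × 203.98 = 183.58 kN·m.

φM_n ≈ 184 kN·m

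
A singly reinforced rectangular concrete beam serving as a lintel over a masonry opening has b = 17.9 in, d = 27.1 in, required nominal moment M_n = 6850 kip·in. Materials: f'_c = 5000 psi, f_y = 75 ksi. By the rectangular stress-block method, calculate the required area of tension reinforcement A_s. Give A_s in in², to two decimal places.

A_s ≈ 3.61 in²

From M_n = 0.85 f'_c a b (d − a/2):
a = d − √(d² − 2M_n/(0.85 f'_c b)) = 27.1 − √(27.1² − 2 × 6850/(0.85 × 5 × 17.9)) = 3.556 in.
A_s = 0.85 f'_c a b / f_y = 0.85 × 5 × 3.556 × 17.9 / 75 = 3.607 in².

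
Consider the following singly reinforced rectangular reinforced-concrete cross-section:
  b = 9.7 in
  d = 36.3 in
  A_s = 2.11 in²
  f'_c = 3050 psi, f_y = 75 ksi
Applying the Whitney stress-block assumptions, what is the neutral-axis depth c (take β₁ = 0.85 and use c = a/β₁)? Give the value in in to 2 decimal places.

T = A_s f_y = 2.11 × 75 = 158.25 kips.
a = T/(0.85 f'_c b) = 158.25/(0.85 × 3.05 × 9.7) = 6.2929 in.
With β₁ = 0.85, c = a/β₁ = 6.2929/0.85 = 7.40 in.

c ≈ 7.40 in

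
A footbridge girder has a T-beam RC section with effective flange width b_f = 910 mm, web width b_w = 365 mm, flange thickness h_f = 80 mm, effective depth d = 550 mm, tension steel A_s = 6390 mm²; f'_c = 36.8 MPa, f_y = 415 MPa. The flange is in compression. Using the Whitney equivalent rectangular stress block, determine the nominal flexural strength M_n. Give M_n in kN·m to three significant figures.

Tension: T = A_s f_y = 6390 × 415 = 2651850 N.
Try a within the flange: a = T/(0.85 f'_c b_f) = 2651850/(0.85 × 36.8 × 910) = 93.16 mm.
a = 93.16 > h_f = 80 mm: the block extends into the web. Split into flange-overhang and web parts.
C_f = 0.85 f'_c (b_f − b_w) h_f = 0.85 × 36.8 × (910 − 365) × 80 = 1363808 N.
Remaining web compression depth: a_w = (T − C_f)/(0.85 f'_c b_w) = (2651850 − 1363808)/(0.85 × 36.8 × 365) = 112.82 mm.
M_n = C_f(d − h_f/2) + (T − C_f)(d − a_w/2) = 1363808 × (550 − 40) + 1288042 × (550 − 56.41) = 695.54 + 635.76 = 1331.30 × 10⁶ N·mm.
M_n = 1331.30 kN·m.

M_n ≈ 1330 kN·m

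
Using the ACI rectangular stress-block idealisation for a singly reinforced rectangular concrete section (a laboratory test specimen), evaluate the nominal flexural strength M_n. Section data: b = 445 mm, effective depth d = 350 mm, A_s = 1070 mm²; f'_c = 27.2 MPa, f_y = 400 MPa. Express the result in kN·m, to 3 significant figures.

T = A_s f_y = 1070 × 400 = 428000 N = 428 kN.
From C = T: a = T/(0.85 f'_c b) = 428000/(0.85 × 27.2 × 445) = 41.60 mm.
M_n = T(d − a/2) = 428 kN × (350 − 20.8) mm = 140.90 kN·m.

M_n ≈ 141 kN·m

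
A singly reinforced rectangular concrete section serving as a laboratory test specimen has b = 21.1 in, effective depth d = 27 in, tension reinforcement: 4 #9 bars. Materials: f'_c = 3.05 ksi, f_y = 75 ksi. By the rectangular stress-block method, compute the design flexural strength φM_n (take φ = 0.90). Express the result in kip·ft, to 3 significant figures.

A_s = 4 × 1 = 4 in².
T = A_s f_y = 4 × 75 = 300 kips.
a = T/(0.85 f'_c b) = 300/(0.85 × 3.05 × 21.1) = 5.484 in.
M_n = T(d − a/2) = 300 × (27 − 2.742) = 7277.4 kip·in = 7277.4/12 = 606.45 kip·ft.
φM_n = 0.90 × 606.45 = 545.81 kip·ft.

φM_n ≈ 546 kip·ft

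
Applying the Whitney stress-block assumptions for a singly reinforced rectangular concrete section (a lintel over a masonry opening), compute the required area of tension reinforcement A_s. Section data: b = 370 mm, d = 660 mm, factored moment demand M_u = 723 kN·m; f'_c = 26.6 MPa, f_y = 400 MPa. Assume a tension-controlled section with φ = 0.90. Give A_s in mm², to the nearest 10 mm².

M_n = M_u/φ = 723/0.90 = 803.333 kN·m.
With M_n = 0.85 f'_c a b (d − a/2), solve the quadratic for a:
a = d − √(d² − 2M_n/(0.85 f'_c b)) = 660 − √(660² − 2 × 803.333×10⁶/(0.85 × 26.6 × 370)) = 166.50 mm.
A_s = 0.85 f'_c a b / f_y = 0.85 × 26.6 × 166.50 × 370 / 400 = 3482.2 mm².

A_s ≈ 3480 mm²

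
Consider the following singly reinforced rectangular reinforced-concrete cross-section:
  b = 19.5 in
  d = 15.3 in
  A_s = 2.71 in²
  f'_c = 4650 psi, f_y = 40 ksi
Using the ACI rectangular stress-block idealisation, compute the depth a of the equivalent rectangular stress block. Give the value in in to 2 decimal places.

T = A_s f_y = 2.71 × 40 = 108.4 kips.
a = T/(0.85 f'_c b) = 108.4/(0.85 × 4.65 × 19.5) = 1.41 in.

a ≈ 1.41 in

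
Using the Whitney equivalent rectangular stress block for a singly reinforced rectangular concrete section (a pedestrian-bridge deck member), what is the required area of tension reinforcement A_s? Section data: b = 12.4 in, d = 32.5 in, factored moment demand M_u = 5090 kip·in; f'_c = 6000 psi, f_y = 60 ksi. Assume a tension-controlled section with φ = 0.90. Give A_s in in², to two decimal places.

M_n = M_u/φ = 5090/0.90 = 5655.56 kip·in.
From M_n = 0.85 f'_c a b (d − a/2):
a = d − √(d² − 2M_n/(0.85 f'_c b)) = 32.5 − √(32.5² − 2 × 5655.56/(0.85 × 6 × 12.4)) = 2.879 in.
A_s = 0.85 f'_c a b / f_y = 0.85 × 6 × 2.879 × 12.4 / 60 = 3.034 in².

A_s ≈ 3.03 in²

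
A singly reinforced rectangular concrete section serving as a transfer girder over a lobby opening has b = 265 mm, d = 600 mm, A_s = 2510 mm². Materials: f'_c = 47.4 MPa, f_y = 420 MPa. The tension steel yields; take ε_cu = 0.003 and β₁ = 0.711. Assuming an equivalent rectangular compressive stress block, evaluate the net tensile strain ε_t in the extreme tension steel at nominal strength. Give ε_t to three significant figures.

a = A_s f_y/(0.85 f'_c b) = 98.74 mm.
β₁ = 0.711, so c = a/β₁ = 98.74/0.711 = 138.87 mm.
From the linear strain diagram with ε_cu = 0.003: ε_t = 0.003 (d − c)/c = 0.003 × (600 − 138.87)/138.87 = 0.00996.
Since ε_t ≥ 0.005, the section is tension-controlled.

ε_t ≈ 0.00996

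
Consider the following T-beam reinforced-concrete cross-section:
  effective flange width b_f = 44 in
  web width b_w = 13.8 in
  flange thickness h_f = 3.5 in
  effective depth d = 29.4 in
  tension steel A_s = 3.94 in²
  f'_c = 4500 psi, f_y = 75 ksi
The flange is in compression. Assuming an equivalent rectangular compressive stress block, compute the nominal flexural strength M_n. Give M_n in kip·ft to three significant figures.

M_n ≈ 702 kip·ft

Tension: T = A_s f_y = 3.94 × 75 = 295.5 kips.
Try a within the flange: a = T/(0.85 f'_c b_f) = 295.5/(0.85 × 4.5 × 44) = 1.756 in.
Since a = 1.756 ≤ h_f = 3.5 in, the stress block lies entirely in the flange; analyse as a rectangular beam of width b_f.
M_n = T(d − a/2) = 295.5 × (29.4 − 0.878) = 8428.3 kip·in.
M_n = 8428.3/12 = 702.36 kip·ft.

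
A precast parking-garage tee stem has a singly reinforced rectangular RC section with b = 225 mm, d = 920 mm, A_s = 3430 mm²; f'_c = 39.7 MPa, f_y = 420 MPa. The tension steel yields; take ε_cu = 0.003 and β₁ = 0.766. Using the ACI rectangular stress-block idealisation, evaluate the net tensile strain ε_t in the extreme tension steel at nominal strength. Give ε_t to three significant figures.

ε_t ≈ 0.00814

a = A_s f_y/(0.85 f'_c b) = 189.74 mm.
β₁ = 0.766, so c = a/β₁ = 189.74/0.766 = 247.70 mm.
From the linear strain diagram with ε_cu = 0.003: ε_t = 0.003 (d − c)/c = 0.003 × (920 − 247.70)/247.70 = 0.00814.
Since ε_t ≥ 0.005, the section is tension-controlled.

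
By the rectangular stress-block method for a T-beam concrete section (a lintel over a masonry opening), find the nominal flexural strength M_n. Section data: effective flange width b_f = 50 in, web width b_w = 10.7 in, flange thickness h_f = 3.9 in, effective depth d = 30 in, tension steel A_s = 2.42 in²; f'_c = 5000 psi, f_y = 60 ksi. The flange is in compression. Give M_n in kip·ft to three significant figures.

M_n ≈ 359 kip·ft

Tension: T = A_s f_y = 2.42 × 60 = 145.2 kips.
Try a within the flange: a = T/(0.85 f'_c b_f) = 145.2/(0.85 × 5 × 50) = 0.683 in.
Since a = 0.683 ≤ h_f = 3.9 in, the stress block lies entirely in the flange; analyse as a rectangular beam of width b_f.
M_n = T(d − a/2) = 145.2 × (30 − 0.3415) = 4306.4 kip·in.
M_n = 4306.4/12 = 358.87 kip·ft.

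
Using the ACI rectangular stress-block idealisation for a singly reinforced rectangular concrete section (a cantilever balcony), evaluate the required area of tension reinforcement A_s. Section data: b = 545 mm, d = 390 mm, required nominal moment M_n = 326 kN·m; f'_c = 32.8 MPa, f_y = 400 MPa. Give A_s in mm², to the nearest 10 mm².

With M_n = 0.85 f'_c a b (d − a/2), solve the quadratic for a:
a = d − √(d² − 2M_n/(0.85 f'_c b)) = 390 − √(390² − 2 × 326×10⁶/(0.85 × 32.8 × 545)) = 59.56 mm.
A_s = 0.85 f'_c a b / f_y = 0.85 × 32.8 × 59.56 × 545 / 400 = 2262.5 mm².

A_s ≈ 2260 mm²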